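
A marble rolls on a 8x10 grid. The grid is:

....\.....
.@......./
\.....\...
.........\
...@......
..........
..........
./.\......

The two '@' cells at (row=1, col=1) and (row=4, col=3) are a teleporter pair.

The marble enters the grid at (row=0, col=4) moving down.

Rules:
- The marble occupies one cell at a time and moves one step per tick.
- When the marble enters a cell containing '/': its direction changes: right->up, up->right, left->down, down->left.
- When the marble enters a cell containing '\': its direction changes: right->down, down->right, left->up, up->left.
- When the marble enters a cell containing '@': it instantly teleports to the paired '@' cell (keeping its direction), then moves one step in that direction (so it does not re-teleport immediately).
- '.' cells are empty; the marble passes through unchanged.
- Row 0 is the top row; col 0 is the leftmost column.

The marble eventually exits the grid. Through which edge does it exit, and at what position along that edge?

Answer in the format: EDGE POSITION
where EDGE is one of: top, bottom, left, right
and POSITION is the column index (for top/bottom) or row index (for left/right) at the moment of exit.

Step 1: enter (0,4), '\' deflects down->right, move right to (0,5)
Step 2: enter (0,5), '.' pass, move right to (0,6)
Step 3: enter (0,6), '.' pass, move right to (0,7)
Step 4: enter (0,7), '.' pass, move right to (0,8)
Step 5: enter (0,8), '.' pass, move right to (0,9)
Step 6: enter (0,9), '.' pass, move right to (0,10)
Step 7: at (0,10) — EXIT via right edge, pos 0

Answer: right 0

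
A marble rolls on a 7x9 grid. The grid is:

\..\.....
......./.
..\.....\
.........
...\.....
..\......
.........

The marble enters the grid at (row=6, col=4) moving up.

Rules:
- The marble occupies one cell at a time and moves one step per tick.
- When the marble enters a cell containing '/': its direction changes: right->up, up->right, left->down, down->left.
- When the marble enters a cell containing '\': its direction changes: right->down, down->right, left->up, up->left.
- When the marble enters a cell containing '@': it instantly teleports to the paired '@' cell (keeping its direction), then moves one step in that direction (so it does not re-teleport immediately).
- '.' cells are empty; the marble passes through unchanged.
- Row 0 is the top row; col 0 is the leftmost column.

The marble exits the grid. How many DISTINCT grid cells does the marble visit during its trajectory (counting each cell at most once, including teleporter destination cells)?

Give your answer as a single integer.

Answer: 7

Derivation:
Step 1: enter (6,4), '.' pass, move up to (5,4)
Step 2: enter (5,4), '.' pass, move up to (4,4)
Step 3: enter (4,4), '.' pass, move up to (3,4)
Step 4: enter (3,4), '.' pass, move up to (2,4)
Step 5: enter (2,4), '.' pass, move up to (1,4)
Step 6: enter (1,4), '.' pass, move up to (0,4)
Step 7: enter (0,4), '.' pass, move up to (-1,4)
Step 8: at (-1,4) — EXIT via top edge, pos 4
Distinct cells visited: 7 (path length 7)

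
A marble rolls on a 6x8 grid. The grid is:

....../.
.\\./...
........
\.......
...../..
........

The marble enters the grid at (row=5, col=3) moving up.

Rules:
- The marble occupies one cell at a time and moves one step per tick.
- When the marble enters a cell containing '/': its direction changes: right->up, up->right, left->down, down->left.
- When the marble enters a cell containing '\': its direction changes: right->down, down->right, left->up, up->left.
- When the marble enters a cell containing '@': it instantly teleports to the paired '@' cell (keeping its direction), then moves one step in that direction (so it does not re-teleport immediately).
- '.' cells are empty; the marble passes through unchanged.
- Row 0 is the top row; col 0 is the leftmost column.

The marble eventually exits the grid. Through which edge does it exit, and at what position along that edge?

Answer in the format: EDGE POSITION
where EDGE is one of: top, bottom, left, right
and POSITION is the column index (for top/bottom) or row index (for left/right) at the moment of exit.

Answer: top 3

Derivation:
Step 1: enter (5,3), '.' pass, move up to (4,3)
Step 2: enter (4,3), '.' pass, move up to (3,3)
Step 3: enter (3,3), '.' pass, move up to (2,3)
Step 4: enter (2,3), '.' pass, move up to (1,3)
Step 5: enter (1,3), '.' pass, move up to (0,3)
Step 6: enter (0,3), '.' pass, move up to (-1,3)
Step 7: at (-1,3) — EXIT via top edge, pos 3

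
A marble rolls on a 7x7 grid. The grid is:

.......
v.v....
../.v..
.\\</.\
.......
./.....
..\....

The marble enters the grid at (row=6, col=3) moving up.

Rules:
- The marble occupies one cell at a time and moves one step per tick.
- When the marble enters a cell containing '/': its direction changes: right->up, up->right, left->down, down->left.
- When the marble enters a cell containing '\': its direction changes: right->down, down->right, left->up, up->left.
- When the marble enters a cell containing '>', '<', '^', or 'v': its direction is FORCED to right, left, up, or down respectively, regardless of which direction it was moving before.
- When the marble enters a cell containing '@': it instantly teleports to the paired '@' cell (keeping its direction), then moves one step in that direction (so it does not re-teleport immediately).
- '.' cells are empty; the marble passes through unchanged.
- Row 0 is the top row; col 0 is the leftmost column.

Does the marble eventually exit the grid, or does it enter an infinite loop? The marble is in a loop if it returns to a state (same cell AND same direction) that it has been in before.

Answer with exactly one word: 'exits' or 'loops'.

Answer: loops

Derivation:
Step 1: enter (6,3), '.' pass, move up to (5,3)
Step 2: enter (5,3), '.' pass, move up to (4,3)
Step 3: enter (4,3), '.' pass, move up to (3,3)
Step 4: enter (3,3), '<' forces up->left, move left to (3,2)
Step 5: enter (3,2), '\' deflects left->up, move up to (2,2)
Step 6: enter (2,2), '/' deflects up->right, move right to (2,3)
Step 7: enter (2,3), '.' pass, move right to (2,4)
Step 8: enter (2,4), 'v' forces right->down, move down to (3,4)
Step 9: enter (3,4), '/' deflects down->left, move left to (3,3)
Step 10: enter (3,3), '<' forces left->left, move left to (3,2)
Step 11: at (3,2) dir=left — LOOP DETECTED (seen before)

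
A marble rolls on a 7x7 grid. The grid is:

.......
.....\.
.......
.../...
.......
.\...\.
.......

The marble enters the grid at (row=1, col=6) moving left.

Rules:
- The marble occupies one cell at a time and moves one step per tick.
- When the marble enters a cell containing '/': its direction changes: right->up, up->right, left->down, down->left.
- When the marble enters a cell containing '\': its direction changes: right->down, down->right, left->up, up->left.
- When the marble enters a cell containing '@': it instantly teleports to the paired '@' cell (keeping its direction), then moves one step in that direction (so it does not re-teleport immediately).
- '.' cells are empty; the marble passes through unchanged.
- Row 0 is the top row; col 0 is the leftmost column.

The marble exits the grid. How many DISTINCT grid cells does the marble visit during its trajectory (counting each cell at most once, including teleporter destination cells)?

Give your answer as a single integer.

Answer: 3

Derivation:
Step 1: enter (1,6), '.' pass, move left to (1,5)
Step 2: enter (1,5), '\' deflects left->up, move up to (0,5)
Step 3: enter (0,5), '.' pass, move up to (-1,5)
Step 4: at (-1,5) — EXIT via top edge, pos 5
Distinct cells visited: 3 (path length 3)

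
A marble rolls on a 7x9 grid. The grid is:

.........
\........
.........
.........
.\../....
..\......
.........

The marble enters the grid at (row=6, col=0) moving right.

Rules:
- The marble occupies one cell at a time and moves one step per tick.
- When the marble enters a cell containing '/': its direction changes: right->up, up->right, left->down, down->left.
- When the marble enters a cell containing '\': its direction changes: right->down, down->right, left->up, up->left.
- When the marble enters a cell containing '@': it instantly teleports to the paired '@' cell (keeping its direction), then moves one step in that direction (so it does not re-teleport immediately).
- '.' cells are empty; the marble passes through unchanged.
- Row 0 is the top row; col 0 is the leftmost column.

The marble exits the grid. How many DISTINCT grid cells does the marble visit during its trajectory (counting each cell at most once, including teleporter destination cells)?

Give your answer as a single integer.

Answer: 9

Derivation:
Step 1: enter (6,0), '.' pass, move right to (6,1)
Step 2: enter (6,1), '.' pass, move right to (6,2)
Step 3: enter (6,2), '.' pass, move right to (6,3)
Step 4: enter (6,3), '.' pass, move right to (6,4)
Step 5: enter (6,4), '.' pass, move right to (6,5)
Step 6: enter (6,5), '.' pass, move right to (6,6)
Step 7: enter (6,6), '.' pass, move right to (6,7)
Step 8: enter (6,7), '.' pass, move right to (6,8)
Step 9: enter (6,8), '.' pass, move right to (6,9)
Step 10: at (6,9) — EXIT via right edge, pos 6
Distinct cells visited: 9 (path length 9)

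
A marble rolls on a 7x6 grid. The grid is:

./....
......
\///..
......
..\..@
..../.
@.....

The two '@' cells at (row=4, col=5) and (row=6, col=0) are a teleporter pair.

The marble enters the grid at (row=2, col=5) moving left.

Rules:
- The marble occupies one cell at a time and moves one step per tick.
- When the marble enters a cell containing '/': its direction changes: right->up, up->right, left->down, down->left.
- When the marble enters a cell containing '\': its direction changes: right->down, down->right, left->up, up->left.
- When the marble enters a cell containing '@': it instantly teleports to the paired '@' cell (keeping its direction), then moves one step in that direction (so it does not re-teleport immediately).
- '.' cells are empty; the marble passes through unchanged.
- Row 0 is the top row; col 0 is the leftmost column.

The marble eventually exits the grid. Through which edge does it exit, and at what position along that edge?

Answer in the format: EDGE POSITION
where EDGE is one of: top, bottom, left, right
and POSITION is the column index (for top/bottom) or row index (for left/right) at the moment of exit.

Step 1: enter (2,5), '.' pass, move left to (2,4)
Step 2: enter (2,4), '.' pass, move left to (2,3)
Step 3: enter (2,3), '/' deflects left->down, move down to (3,3)
Step 4: enter (3,3), '.' pass, move down to (4,3)
Step 5: enter (4,3), '.' pass, move down to (5,3)
Step 6: enter (5,3), '.' pass, move down to (6,3)
Step 7: enter (6,3), '.' pass, move down to (7,3)
Step 8: at (7,3) — EXIT via bottom edge, pos 3

Answer: bottom 3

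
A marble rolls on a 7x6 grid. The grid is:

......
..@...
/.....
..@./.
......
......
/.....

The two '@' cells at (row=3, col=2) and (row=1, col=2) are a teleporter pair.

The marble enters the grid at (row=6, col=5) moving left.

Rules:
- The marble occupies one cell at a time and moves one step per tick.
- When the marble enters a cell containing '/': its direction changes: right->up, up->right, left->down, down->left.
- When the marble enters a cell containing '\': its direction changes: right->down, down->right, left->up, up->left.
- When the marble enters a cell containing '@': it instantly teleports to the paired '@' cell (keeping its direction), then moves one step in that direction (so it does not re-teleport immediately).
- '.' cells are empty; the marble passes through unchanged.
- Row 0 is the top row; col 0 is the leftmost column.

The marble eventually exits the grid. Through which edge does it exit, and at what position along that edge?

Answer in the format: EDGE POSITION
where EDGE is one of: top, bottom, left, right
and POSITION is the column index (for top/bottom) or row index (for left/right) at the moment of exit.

Answer: bottom 0

Derivation:
Step 1: enter (6,5), '.' pass, move left to (6,4)
Step 2: enter (6,4), '.' pass, move left to (6,3)
Step 3: enter (6,3), '.' pass, move left to (6,2)
Step 4: enter (6,2), '.' pass, move left to (6,1)
Step 5: enter (6,1), '.' pass, move left to (6,0)
Step 6: enter (6,0), '/' deflects left->down, move down to (7,0)
Step 7: at (7,0) — EXIT via bottom edge, pos 0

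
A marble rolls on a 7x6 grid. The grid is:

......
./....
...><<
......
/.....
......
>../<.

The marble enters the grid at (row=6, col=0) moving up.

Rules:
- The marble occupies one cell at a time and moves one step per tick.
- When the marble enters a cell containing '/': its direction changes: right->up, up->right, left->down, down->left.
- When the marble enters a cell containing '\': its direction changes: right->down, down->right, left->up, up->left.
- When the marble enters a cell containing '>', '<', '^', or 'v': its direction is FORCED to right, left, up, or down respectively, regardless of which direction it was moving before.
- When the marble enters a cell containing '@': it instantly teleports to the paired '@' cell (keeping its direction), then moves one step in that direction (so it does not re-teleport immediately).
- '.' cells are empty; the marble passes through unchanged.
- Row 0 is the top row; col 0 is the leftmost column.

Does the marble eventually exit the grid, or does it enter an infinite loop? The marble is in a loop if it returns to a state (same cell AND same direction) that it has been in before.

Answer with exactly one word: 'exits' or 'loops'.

Step 1: enter (6,0), '>' forces up->right, move right to (6,1)
Step 2: enter (6,1), '.' pass, move right to (6,2)
Step 3: enter (6,2), '.' pass, move right to (6,3)
Step 4: enter (6,3), '/' deflects right->up, move up to (5,3)
Step 5: enter (5,3), '.' pass, move up to (4,3)
Step 6: enter (4,3), '.' pass, move up to (3,3)
Step 7: enter (3,3), '.' pass, move up to (2,3)
Step 8: enter (2,3), '>' forces up->right, move right to (2,4)
Step 9: enter (2,4), '<' forces right->left, move left to (2,3)
Step 10: enter (2,3), '>' forces left->right, move right to (2,4)
Step 11: at (2,4) dir=right — LOOP DETECTED (seen before)

Answer: loops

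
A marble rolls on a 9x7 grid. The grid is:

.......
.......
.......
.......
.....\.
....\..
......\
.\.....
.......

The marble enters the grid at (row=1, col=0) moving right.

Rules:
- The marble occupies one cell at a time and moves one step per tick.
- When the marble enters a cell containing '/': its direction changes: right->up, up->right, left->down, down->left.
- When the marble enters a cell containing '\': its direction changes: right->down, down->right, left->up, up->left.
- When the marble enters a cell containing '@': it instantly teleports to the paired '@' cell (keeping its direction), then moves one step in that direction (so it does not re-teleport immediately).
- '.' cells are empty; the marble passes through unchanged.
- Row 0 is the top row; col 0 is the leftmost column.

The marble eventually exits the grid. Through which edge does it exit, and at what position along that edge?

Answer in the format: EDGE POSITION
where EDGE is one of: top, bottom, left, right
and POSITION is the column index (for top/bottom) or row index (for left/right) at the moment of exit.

Step 1: enter (1,0), '.' pass, move right to (1,1)
Step 2: enter (1,1), '.' pass, move right to (1,2)
Step 3: enter (1,2), '.' pass, move right to (1,3)
Step 4: enter (1,3), '.' pass, move right to (1,4)
Step 5: enter (1,4), '.' pass, move right to (1,5)
Step 6: enter (1,5), '.' pass, move right to (1,6)
Step 7: enter (1,6), '.' pass, move right to (1,7)
Step 8: at (1,7) — EXIT via right edge, pos 1

Answer: right 1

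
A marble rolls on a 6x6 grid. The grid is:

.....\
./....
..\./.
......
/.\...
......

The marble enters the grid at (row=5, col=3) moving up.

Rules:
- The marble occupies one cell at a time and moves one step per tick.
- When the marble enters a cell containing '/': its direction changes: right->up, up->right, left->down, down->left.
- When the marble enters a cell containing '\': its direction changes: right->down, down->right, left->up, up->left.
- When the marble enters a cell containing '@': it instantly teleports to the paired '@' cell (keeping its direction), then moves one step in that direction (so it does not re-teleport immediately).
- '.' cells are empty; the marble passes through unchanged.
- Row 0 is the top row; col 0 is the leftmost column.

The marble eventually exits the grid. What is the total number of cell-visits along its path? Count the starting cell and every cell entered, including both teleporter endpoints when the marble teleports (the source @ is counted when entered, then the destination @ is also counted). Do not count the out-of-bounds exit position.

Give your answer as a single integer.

Answer: 6

Derivation:
Step 1: enter (5,3), '.' pass, move up to (4,3)
Step 2: enter (4,3), '.' pass, move up to (3,3)
Step 3: enter (3,3), '.' pass, move up to (2,3)
Step 4: enter (2,3), '.' pass, move up to (1,3)
Step 5: enter (1,3), '.' pass, move up to (0,3)
Step 6: enter (0,3), '.' pass, move up to (-1,3)
Step 7: at (-1,3) — EXIT via top edge, pos 3
Path length (cell visits): 6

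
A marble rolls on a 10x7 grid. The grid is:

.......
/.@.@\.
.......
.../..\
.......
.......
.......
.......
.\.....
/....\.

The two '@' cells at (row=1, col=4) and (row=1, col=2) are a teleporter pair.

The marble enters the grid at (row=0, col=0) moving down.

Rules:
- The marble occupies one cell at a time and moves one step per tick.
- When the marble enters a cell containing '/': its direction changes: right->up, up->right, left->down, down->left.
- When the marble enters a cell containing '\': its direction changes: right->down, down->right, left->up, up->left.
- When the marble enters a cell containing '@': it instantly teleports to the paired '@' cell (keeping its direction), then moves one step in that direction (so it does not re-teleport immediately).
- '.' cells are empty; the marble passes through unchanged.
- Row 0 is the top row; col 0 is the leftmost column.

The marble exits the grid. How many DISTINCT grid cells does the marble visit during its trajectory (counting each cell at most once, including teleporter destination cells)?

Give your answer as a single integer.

Answer: 2

Derivation:
Step 1: enter (0,0), '.' pass, move down to (1,0)
Step 2: enter (1,0), '/' deflects down->left, move left to (1,-1)
Step 3: at (1,-1) — EXIT via left edge, pos 1
Distinct cells visited: 2 (path length 2)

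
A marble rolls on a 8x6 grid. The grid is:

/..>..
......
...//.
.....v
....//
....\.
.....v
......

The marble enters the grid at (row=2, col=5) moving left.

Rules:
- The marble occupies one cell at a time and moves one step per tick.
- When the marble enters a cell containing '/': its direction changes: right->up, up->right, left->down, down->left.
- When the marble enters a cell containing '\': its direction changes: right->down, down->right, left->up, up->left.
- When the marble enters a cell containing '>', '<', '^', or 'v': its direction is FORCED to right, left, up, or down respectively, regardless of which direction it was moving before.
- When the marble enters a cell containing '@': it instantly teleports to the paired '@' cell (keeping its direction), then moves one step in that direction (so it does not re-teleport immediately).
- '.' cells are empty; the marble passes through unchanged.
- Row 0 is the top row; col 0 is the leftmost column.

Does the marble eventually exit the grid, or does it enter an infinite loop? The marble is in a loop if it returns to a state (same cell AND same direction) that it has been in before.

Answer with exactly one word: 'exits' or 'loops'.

Answer: exits

Derivation:
Step 1: enter (2,5), '.' pass, move left to (2,4)
Step 2: enter (2,4), '/' deflects left->down, move down to (3,4)
Step 3: enter (3,4), '.' pass, move down to (4,4)
Step 4: enter (4,4), '/' deflects down->left, move left to (4,3)
Step 5: enter (4,3), '.' pass, move left to (4,2)
Step 6: enter (4,2), '.' pass, move left to (4,1)
Step 7: enter (4,1), '.' pass, move left to (4,0)
Step 8: enter (4,0), '.' pass, move left to (4,-1)
Step 9: at (4,-1) — EXIT via left edge, pos 4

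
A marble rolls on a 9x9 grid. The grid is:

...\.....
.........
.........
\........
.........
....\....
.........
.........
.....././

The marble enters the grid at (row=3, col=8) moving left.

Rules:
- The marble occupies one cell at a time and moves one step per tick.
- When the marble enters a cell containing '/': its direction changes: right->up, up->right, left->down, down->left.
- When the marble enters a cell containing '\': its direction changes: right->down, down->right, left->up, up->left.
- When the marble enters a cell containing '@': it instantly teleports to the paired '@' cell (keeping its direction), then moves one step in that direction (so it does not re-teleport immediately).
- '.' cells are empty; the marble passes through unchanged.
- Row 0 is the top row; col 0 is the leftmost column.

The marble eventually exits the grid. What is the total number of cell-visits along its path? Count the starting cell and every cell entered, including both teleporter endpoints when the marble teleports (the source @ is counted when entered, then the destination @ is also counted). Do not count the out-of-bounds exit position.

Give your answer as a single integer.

Answer: 12

Derivation:
Step 1: enter (3,8), '.' pass, move left to (3,7)
Step 2: enter (3,7), '.' pass, move left to (3,6)
Step 3: enter (3,6), '.' pass, move left to (3,5)
Step 4: enter (3,5), '.' pass, move left to (3,4)
Step 5: enter (3,4), '.' pass, move left to (3,3)
Step 6: enter (3,3), '.' pass, move left to (3,2)
Step 7: enter (3,2), '.' pass, move left to (3,1)
Step 8: enter (3,1), '.' pass, move left to (3,0)
Step 9: enter (3,0), '\' deflects left->up, move up to (2,0)
Step 10: enter (2,0), '.' pass, move up to (1,0)
Step 11: enter (1,0), '.' pass, move up to (0,0)
Step 12: enter (0,0), '.' pass, move up to (-1,0)
Step 13: at (-1,0) — EXIT via top edge, pos 0
Path length (cell visits): 12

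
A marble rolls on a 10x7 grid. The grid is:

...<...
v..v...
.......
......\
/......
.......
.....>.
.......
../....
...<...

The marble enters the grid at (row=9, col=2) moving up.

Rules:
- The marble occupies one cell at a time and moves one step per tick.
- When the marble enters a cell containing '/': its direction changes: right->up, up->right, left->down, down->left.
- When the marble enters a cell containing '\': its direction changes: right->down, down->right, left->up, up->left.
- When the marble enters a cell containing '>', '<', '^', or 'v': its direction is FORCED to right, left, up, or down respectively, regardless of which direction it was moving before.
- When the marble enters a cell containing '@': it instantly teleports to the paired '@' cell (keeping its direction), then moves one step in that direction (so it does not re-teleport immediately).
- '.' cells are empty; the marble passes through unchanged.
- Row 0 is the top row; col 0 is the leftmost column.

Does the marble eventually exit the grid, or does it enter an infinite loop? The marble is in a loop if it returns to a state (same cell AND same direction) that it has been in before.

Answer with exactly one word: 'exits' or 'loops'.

Answer: exits

Derivation:
Step 1: enter (9,2), '.' pass, move up to (8,2)
Step 2: enter (8,2), '/' deflects up->right, move right to (8,3)
Step 3: enter (8,3), '.' pass, move right to (8,4)
Step 4: enter (8,4), '.' pass, move right to (8,5)
Step 5: enter (8,5), '.' pass, move right to (8,6)
Step 6: enter (8,6), '.' pass, move right to (8,7)
Step 7: at (8,7) — EXIT via right edge, pos 8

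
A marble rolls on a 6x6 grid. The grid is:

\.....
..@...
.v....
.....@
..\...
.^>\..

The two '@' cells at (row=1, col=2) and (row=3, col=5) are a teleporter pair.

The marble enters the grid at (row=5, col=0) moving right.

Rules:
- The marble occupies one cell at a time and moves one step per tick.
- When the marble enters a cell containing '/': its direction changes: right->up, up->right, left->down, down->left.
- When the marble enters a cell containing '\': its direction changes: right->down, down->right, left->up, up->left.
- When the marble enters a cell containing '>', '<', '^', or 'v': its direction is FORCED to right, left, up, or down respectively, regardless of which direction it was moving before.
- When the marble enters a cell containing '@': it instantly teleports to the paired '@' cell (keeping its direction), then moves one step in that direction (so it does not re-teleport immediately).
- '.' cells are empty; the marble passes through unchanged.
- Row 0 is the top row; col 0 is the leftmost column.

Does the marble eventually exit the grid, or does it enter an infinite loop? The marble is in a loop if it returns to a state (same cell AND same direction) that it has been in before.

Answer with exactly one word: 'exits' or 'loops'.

Step 1: enter (5,0), '.' pass, move right to (5,1)
Step 2: enter (5,1), '^' forces right->up, move up to (4,1)
Step 3: enter (4,1), '.' pass, move up to (3,1)
Step 4: enter (3,1), '.' pass, move up to (2,1)
Step 5: enter (2,1), 'v' forces up->down, move down to (3,1)
Step 6: enter (3,1), '.' pass, move down to (4,1)
Step 7: enter (4,1), '.' pass, move down to (5,1)
Step 8: enter (5,1), '^' forces down->up, move up to (4,1)
Step 9: at (4,1) dir=up — LOOP DETECTED (seen before)

Answer: loops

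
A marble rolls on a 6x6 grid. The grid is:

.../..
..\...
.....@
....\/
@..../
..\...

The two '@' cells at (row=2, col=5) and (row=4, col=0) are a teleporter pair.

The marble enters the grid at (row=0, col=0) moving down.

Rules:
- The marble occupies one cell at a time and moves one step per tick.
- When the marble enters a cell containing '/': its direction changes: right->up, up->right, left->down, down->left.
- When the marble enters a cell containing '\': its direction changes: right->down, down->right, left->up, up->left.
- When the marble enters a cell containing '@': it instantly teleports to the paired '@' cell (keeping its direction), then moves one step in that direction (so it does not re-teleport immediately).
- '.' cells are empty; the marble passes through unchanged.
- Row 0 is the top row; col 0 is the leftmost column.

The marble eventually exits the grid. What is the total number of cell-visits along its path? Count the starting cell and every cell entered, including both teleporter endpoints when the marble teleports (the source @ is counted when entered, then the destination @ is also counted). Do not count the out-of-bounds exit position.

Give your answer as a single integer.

Answer: 11

Derivation:
Step 1: enter (0,0), '.' pass, move down to (1,0)
Step 2: enter (1,0), '.' pass, move down to (2,0)
Step 3: enter (2,0), '.' pass, move down to (3,0)
Step 4: enter (3,0), '.' pass, move down to (4,0)
Step 5: enter (4,0), '@' teleport (4,0)->(2,5), also enter (2,5), move down to (3,5)
Step 6: enter (3,5), '/' deflects down->left, move left to (3,4)
Step 7: enter (3,4), '\' deflects left->up, move up to (2,4)
Step 8: enter (2,4), '.' pass, move up to (1,4)
Step 9: enter (1,4), '.' pass, move up to (0,4)
Step 10: enter (0,4), '.' pass, move up to (-1,4)
Step 11: at (-1,4) — EXIT via top edge, pos 4
Path length (cell visits): 11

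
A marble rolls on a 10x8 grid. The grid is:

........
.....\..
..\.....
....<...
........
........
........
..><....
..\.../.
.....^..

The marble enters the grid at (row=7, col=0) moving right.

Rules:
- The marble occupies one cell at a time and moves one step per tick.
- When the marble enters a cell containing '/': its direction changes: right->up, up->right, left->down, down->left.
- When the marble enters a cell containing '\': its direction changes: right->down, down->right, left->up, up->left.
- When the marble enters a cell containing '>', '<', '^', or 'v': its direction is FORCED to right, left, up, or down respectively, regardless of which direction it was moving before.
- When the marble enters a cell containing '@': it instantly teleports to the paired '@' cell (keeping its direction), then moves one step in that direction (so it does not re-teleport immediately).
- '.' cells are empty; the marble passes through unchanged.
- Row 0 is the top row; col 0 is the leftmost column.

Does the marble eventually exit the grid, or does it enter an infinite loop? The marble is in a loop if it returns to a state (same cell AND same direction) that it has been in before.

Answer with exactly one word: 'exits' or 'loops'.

Step 1: enter (7,0), '.' pass, move right to (7,1)
Step 2: enter (7,1), '.' pass, move right to (7,2)
Step 3: enter (7,2), '>' forces right->right, move right to (7,3)
Step 4: enter (7,3), '<' forces right->left, move left to (7,2)
Step 5: enter (7,2), '>' forces left->right, move right to (7,3)
Step 6: at (7,3) dir=right — LOOP DETECTED (seen before)

Answer: loops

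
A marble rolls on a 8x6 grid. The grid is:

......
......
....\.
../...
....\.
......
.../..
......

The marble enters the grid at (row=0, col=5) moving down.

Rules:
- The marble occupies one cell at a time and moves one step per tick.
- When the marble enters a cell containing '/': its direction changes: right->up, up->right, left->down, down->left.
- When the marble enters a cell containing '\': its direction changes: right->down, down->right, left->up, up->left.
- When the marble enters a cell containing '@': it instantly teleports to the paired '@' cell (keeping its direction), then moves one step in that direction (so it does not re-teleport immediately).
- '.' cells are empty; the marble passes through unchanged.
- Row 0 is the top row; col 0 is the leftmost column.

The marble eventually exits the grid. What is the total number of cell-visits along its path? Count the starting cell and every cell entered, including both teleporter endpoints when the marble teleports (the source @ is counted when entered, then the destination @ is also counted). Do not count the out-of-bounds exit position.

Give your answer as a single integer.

Answer: 8

Derivation:
Step 1: enter (0,5), '.' pass, move down to (1,5)
Step 2: enter (1,5), '.' pass, move down to (2,5)
Step 3: enter (2,5), '.' pass, move down to (3,5)
Step 4: enter (3,5), '.' pass, move down to (4,5)
Step 5: enter (4,5), '.' pass, move down to (5,5)
Step 6: enter (5,5), '.' pass, move down to (6,5)
Step 7: enter (6,5), '.' pass, move down to (7,5)
Step 8: enter (7,5), '.' pass, move down to (8,5)
Step 9: at (8,5) — EXIT via bottom edge, pos 5
Path length (cell visits): 8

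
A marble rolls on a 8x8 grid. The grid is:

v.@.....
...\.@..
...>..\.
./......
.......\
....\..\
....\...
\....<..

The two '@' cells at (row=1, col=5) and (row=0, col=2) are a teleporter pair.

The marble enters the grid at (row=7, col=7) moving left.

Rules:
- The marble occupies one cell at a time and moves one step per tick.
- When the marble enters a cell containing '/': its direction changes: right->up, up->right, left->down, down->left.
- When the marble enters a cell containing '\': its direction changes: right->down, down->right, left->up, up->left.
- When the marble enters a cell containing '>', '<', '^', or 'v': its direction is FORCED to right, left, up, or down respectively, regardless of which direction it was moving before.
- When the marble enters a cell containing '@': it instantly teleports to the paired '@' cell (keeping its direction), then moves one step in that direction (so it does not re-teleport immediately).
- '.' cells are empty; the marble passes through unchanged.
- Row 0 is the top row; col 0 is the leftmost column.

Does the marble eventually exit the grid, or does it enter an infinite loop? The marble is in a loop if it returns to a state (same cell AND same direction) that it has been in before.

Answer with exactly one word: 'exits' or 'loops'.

Step 1: enter (7,7), '.' pass, move left to (7,6)
Step 2: enter (7,6), '.' pass, move left to (7,5)
Step 3: enter (7,5), '<' forces left->left, move left to (7,4)
Step 4: enter (7,4), '.' pass, move left to (7,3)
Step 5: enter (7,3), '.' pass, move left to (7,2)
Step 6: enter (7,2), '.' pass, move left to (7,1)
Step 7: enter (7,1), '.' pass, move left to (7,0)
Step 8: enter (7,0), '\' deflects left->up, move up to (6,0)
Step 9: enter (6,0), '.' pass, move up to (5,0)
Step 10: enter (5,0), '.' pass, move up to (4,0)
Step 11: enter (4,0), '.' pass, move up to (3,0)
Step 12: enter (3,0), '.' pass, move up to (2,0)
Step 13: enter (2,0), '.' pass, move up to (1,0)
Step 14: enter (1,0), '.' pass, move up to (0,0)
Step 15: enter (0,0), 'v' forces up->down, move down to (1,0)
Step 16: enter (1,0), '.' pass, move down to (2,0)
Step 17: enter (2,0), '.' pass, move down to (3,0)
Step 18: enter (3,0), '.' pass, move down to (4,0)
Step 19: enter (4,0), '.' pass, move down to (5,0)
Step 20: enter (5,0), '.' pass, move down to (6,0)
Step 21: enter (6,0), '.' pass, move down to (7,0)
Step 22: enter (7,0), '\' deflects down->right, move right to (7,1)
Step 23: enter (7,1), '.' pass, move right to (7,2)
Step 24: enter (7,2), '.' pass, move right to (7,3)
Step 25: enter (7,3), '.' pass, move right to (7,4)
Step 26: enter (7,4), '.' pass, move right to (7,5)
Step 27: enter (7,5), '<' forces right->left, move left to (7,4)
Step 28: at (7,4) dir=left — LOOP DETECTED (seen before)

Answer: loops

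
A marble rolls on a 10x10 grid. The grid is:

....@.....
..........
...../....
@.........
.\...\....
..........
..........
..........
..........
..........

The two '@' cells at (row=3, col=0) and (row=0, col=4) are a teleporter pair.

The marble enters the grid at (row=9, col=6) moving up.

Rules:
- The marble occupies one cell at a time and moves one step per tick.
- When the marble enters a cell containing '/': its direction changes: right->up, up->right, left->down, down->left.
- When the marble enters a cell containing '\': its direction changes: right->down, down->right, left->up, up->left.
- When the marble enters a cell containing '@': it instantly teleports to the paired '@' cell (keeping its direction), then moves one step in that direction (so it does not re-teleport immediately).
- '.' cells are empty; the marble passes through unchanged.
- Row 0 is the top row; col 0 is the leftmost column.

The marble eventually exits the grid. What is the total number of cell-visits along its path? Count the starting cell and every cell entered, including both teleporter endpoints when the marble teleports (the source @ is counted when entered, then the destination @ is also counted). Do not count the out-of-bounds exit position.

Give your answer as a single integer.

Answer: 10

Derivation:
Step 1: enter (9,6), '.' pass, move up to (8,6)
Step 2: enter (8,6), '.' pass, move up to (7,6)
Step 3: enter (7,6), '.' pass, move up to (6,6)
Step 4: enter (6,6), '.' pass, move up to (5,6)
Step 5: enter (5,6), '.' pass, move up to (4,6)
Step 6: enter (4,6), '.' pass, move up to (3,6)
Step 7: enter (3,6), '.' pass, move up to (2,6)
Step 8: enter (2,6), '.' pass, move up to (1,6)
Step 9: enter (1,6), '.' pass, move up to (0,6)
Step 10: enter (0,6), '.' pass, move up to (-1,6)
Step 11: at (-1,6) — EXIT via top edge, pos 6
Path length (cell visits): 10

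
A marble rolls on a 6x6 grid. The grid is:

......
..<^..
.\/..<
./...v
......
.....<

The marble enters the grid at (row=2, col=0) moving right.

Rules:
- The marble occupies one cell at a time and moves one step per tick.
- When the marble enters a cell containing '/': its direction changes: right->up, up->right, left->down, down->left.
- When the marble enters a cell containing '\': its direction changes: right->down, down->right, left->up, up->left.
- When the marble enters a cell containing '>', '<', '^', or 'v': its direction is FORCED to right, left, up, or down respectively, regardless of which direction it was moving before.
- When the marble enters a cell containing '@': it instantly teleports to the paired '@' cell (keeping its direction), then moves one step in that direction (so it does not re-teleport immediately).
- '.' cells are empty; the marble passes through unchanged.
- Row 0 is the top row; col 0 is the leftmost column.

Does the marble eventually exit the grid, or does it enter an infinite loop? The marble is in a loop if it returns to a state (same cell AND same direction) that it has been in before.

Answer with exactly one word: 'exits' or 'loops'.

Answer: exits

Derivation:
Step 1: enter (2,0), '.' pass, move right to (2,1)
Step 2: enter (2,1), '\' deflects right->down, move down to (3,1)
Step 3: enter (3,1), '/' deflects down->left, move left to (3,0)
Step 4: enter (3,0), '.' pass, move left to (3,-1)
Step 5: at (3,-1) — EXIT via left edge, pos 3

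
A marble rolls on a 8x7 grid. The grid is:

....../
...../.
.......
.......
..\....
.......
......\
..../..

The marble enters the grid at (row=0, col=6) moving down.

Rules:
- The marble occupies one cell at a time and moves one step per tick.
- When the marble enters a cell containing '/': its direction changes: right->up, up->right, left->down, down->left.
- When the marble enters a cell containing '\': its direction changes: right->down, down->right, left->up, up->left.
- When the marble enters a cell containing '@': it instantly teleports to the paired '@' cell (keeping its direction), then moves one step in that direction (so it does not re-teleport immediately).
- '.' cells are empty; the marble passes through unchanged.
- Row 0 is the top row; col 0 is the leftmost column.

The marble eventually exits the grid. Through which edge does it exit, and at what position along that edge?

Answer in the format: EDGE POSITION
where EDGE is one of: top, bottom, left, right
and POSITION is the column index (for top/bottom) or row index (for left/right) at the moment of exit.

Step 1: enter (0,6), '/' deflects down->left, move left to (0,5)
Step 2: enter (0,5), '.' pass, move left to (0,4)
Step 3: enter (0,4), '.' pass, move left to (0,3)
Step 4: enter (0,3), '.' pass, move left to (0,2)
Step 5: enter (0,2), '.' pass, move left to (0,1)
Step 6: enter (0,1), '.' pass, move left to (0,0)
Step 7: enter (0,0), '.' pass, move left to (0,-1)
Step 8: at (0,-1) — EXIT via left edge, pos 0

Answer: left 0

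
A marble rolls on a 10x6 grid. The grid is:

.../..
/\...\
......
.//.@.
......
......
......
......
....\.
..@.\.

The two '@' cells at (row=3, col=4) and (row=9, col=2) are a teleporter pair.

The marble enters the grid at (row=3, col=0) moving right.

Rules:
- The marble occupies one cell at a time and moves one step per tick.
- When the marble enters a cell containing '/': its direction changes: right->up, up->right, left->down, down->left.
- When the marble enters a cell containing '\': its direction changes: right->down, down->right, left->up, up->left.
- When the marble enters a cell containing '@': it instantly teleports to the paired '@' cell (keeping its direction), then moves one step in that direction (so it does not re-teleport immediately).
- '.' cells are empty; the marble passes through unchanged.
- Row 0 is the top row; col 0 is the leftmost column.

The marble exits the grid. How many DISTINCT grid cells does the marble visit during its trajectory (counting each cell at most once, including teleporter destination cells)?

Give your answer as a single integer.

Step 1: enter (3,0), '.' pass, move right to (3,1)
Step 2: enter (3,1), '/' deflects right->up, move up to (2,1)
Step 3: enter (2,1), '.' pass, move up to (1,1)
Step 4: enter (1,1), '\' deflects up->left, move left to (1,0)
Step 5: enter (1,0), '/' deflects left->down, move down to (2,0)
Step 6: enter (2,0), '.' pass, move down to (3,0)
Step 7: enter (3,0), '.' pass, move down to (4,0)
Step 8: enter (4,0), '.' pass, move down to (5,0)
Step 9: enter (5,0), '.' pass, move down to (6,0)
Step 10: enter (6,0), '.' pass, move down to (7,0)
Step 11: enter (7,0), '.' pass, move down to (8,0)
Step 12: enter (8,0), '.' pass, move down to (9,0)
Step 13: enter (9,0), '.' pass, move down to (10,0)
Step 14: at (10,0) — EXIT via bottom edge, pos 0
Distinct cells visited: 12 (path length 13)

Answer: 12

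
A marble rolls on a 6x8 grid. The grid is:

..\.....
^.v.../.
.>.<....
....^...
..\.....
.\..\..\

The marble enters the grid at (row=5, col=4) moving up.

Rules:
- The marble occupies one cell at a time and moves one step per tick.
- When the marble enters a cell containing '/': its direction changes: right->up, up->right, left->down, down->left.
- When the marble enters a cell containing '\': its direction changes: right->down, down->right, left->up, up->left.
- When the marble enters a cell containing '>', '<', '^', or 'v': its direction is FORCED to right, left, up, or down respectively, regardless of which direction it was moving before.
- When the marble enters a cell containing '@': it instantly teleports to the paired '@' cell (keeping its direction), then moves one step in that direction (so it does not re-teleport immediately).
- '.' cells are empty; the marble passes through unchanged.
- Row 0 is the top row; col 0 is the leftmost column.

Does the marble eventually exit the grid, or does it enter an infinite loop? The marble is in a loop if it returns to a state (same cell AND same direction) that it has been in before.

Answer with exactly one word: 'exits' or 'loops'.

Step 1: enter (5,4), '\' deflects up->left, move left to (5,3)
Step 2: enter (5,3), '.' pass, move left to (5,2)
Step 3: enter (5,2), '.' pass, move left to (5,1)
Step 4: enter (5,1), '\' deflects left->up, move up to (4,1)
Step 5: enter (4,1), '.' pass, move up to (3,1)
Step 6: enter (3,1), '.' pass, move up to (2,1)
Step 7: enter (2,1), '>' forces up->right, move right to (2,2)
Step 8: enter (2,2), '.' pass, move right to (2,3)
Step 9: enter (2,3), '<' forces right->left, move left to (2,2)
Step 10: enter (2,2), '.' pass, move left to (2,1)
Step 11: enter (2,1), '>' forces left->right, move right to (2,2)
Step 12: at (2,2) dir=right — LOOP DETECTED (seen before)

Answer: loops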